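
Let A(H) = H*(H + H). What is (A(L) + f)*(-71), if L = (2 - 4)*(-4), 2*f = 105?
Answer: -25631/2 ≈ -12816.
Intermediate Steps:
f = 105/2 (f = (1/2)*105 = 105/2 ≈ 52.500)
L = 8 (L = -2*(-4) = 8)
A(H) = 2*H**2 (A(H) = H*(2*H) = 2*H**2)
(A(L) + f)*(-71) = (2*8**2 + 105/2)*(-71) = (2*64 + 105/2)*(-71) = (128 + 105/2)*(-71) = (361/2)*(-71) = -25631/2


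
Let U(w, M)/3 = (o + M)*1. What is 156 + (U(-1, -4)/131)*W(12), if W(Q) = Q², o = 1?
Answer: 19140/131 ≈ 146.11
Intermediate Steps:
U(w, M) = 3 + 3*M (U(w, M) = 3*((1 + M)*1) = 3*(1 + M) = 3 + 3*M)
156 + (U(-1, -4)/131)*W(12) = 156 + ((3 + 3*(-4))/131)*12² = 156 + ((3 - 12)*(1/131))*144 = 156 - 9*1/131*144 = 156 - 9/131*144 = 156 - 1296/131 = 19140/131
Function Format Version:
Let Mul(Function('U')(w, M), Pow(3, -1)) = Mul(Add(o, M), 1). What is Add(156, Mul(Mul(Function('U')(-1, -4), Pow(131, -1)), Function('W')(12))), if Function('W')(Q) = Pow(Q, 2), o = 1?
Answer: Rational(19140, 131) ≈ 146.11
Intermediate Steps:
Function('U')(w, M) = Add(3, Mul(3, M)) (Function('U')(w, M) = Mul(3, Mul(Add(1, M), 1)) = Mul(3, Add(1, M)) = Add(3, Mul(3, M)))
Add(156, Mul(Mul(Function('U')(-1, -4), Pow(131, -1)), Function('W')(12))) = Add(156, Mul(Mul(Add(3, Mul(3, -4)), Pow(131, -1)), Pow(12, 2))) = Add(156, Mul(Mul(Add(3, -12), Rational(1, 131)), 144)) = Add(156, Mul(Mul(-9, Rational(1, 131)), 144)) = Add(156, Mul(Rational(-9, 131), 144)) = Add(156, Rational(-1296, 131)) = Rational(19140, 131)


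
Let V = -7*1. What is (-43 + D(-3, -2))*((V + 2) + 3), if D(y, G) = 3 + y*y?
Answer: 62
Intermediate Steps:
V = -7
D(y, G) = 3 + y²
(-43 + D(-3, -2))*((V + 2) + 3) = (-43 + (3 + (-3)²))*((-7 + 2) + 3) = (-43 + (3 + 9))*(-5 + 3) = (-43 + 12)*(-2) = -31*(-2) = 62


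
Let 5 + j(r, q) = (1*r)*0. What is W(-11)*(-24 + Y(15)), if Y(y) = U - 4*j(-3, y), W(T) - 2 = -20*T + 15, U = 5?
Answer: 237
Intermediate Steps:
j(r, q) = -5 (j(r, q) = -5 + (1*r)*0 = -5 + r*0 = -5 + 0 = -5)
W(T) = 17 - 20*T (W(T) = 2 + (-20*T + 15) = 2 + (15 - 20*T) = 17 - 20*T)
Y(y) = 25 (Y(y) = 5 - 4*(-5) = 5 + 20 = 25)
W(-11)*(-24 + Y(15)) = (17 - 20*(-11))*(-24 + 25) = (17 + 220)*1 = 237*1 = 237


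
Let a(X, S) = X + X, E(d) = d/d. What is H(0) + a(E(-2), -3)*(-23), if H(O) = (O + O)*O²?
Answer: -46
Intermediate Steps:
E(d) = 1
H(O) = 2*O³ (H(O) = (2*O)*O² = 2*O³)
a(X, S) = 2*X
H(0) + a(E(-2), -3)*(-23) = 2*0³ + (2*1)*(-23) = 2*0 + 2*(-23) = 0 - 46 = -46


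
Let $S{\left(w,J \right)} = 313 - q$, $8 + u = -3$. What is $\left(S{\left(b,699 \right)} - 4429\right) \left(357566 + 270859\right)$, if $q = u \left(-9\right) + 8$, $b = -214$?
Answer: $-2653838775$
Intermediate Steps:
$u = -11$ ($u = -8 - 3 = -11$)
$q = 107$ ($q = \left(-11\right) \left(-9\right) + 8 = 99 + 8 = 107$)
$S{\left(w,J \right)} = 206$ ($S{\left(w,J \right)} = 313 - 107 = 206$)
$\left(S{\left(b,699 \right)} - 4429\right) \left(357566 + 270859\right) = \left(206 - 4429\right) \left(357566 + 270859\right) = \left(-4223\right) 628425 = -2653838775$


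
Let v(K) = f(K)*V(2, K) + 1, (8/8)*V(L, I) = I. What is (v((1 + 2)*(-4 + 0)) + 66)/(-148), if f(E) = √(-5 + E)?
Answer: -67/148 + 3*I*√17/37 ≈ -0.4527 + 0.33431*I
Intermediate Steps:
V(L, I) = I
v(K) = 1 + K*√(-5 + K) (v(K) = √(-5 + K)*K + 1 = K*√(-5 + K) + 1 = 1 + K*√(-5 + K))
(v((1 + 2)*(-4 + 0)) + 66)/(-148) = ((1 + ((1 + 2)*(-4 + 0))*√(-5 + (1 + 2)*(-4 + 0))) + 66)/(-148) = -((1 + (3*(-4))*√(-5 + 3*(-4))) + 66)/148 = -((1 - 12*√(-5 - 12)) + 66)/148 = -((1 - 12*I*√17) + 66)/148 = -(67 - 12*I*√17)/148 = -67/148 + 3*I*√17/37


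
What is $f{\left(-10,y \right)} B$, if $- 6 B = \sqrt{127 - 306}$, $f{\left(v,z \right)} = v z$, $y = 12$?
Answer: $20 i \sqrt{179} \approx 267.58 i$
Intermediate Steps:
$B = - \frac{i \sqrt{179}}{6}$ ($B = - \frac{\sqrt{127 - 306}}{6} = - \frac{\sqrt{-179}}{6} = - \frac{i \sqrt{179}}{6} \approx - 2.2298 i$)
$f{\left(-10,y \right)} B = \left(-10\right) 12 \left(- \frac{i \sqrt{179}}{6}\right) = - 120 \left(- \frac{i \sqrt{179}}{6}\right) = 20 i \sqrt{179}$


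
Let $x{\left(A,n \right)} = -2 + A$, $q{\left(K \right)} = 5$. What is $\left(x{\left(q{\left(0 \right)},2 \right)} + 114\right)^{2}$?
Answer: $13689$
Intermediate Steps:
$\left(x{\left(q{\left(0 \right)},2 \right)} + 114\right)^{2} = \left(\left(-2 + 5\right) + 114\right)^{2} = \left(3 + 114\right)^{2} = 117^{2} = 13689$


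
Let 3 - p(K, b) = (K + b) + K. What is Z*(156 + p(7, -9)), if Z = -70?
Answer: -10780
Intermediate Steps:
p(K, b) = 3 - b - 2*K (p(K, b) = 3 - ((K + b) + K) = 3 - (b + 2*K) = 3 + (-b - 2*K) = 3 - b - 2*K)
Z*(156 + p(7, -9)) = -70*(156 + (3 - 1*(-9) - 2*7)) = -70*(156 + (3 + 9 - 14)) = -70*(156 - 2) = -70*154 = -10780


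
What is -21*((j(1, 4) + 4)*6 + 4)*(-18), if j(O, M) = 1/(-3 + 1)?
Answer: 9450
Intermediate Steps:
j(O, M) = -½ (j(O, M) = 1/(-2) = -½)
-21*((j(1, 4) + 4)*6 + 4)*(-18) = -21*((-½ + 4)*6 + 4)*(-18) = -21*((7/2)*6 + 4)*(-18) = -21*(21 + 4)*(-18) = -21*25*(-18) = -525*(-18) = 9450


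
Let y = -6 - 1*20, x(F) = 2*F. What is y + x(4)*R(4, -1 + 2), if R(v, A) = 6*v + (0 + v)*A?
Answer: 198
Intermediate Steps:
R(v, A) = 6*v + A*v (R(v, A) = 6*v + v*A = 6*v + A*v)
y = -26 (y = -6 - 20 = -26)
y + x(4)*R(4, -1 + 2) = -26 + (2*4)*(4*(6 + (-1 + 2))) = -26 + 8*(4*(6 + 1)) = -26 + 8*(4*7) = -26 + 8*28 = -26 + 224 = 198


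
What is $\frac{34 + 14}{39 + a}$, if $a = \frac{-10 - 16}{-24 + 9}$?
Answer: $\frac{720}{611} \approx 1.1784$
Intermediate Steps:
$a = \frac{26}{15}$ ($a = - \frac{26}{-15} = \left(-26\right) \left(- \frac{1}{15}\right) = \frac{26}{15} \approx 1.7333$)
$\frac{34 + 14}{39 + a} = \frac{34 + 14}{39 + \frac{26}{15}} = \frac{1}{\frac{611}{15}} \cdot 48 = \frac{15}{611} \cdot 48 = \frac{720}{611}$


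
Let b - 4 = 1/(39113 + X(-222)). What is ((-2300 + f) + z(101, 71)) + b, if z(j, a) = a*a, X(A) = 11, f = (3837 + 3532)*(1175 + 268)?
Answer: 416131158289/39124 ≈ 1.0636e+7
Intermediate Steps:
f = 10633467 (f = 7369*1443 = 10633467)
z(j, a) = a**2
b = 156497/39124 (b = 4 + 1/(39113 + 11) = 4 + 1/39124 = 156497/39124 ≈ 4.0000)
((-2300 + f) + z(101, 71)) + b = ((-2300 + 10633467) + 71**2) + 156497/39124 = (10631167 + 5041) + 156497/39124 = 10636208 + 156497/39124 = 416131158289/39124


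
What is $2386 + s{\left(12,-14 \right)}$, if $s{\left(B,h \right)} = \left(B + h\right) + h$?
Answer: $2370$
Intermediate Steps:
$s{\left(B,h \right)} = B + 2 h$
$2386 + s{\left(12,-14 \right)} = 2386 + \left(12 + 2 \left(-14\right)\right) = 2386 + \left(12 - 28\right) = 2386 - 16 = 2370$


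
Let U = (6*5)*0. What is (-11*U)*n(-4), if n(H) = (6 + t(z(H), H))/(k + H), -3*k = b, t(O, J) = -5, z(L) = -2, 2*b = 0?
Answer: 0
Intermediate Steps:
b = 0 (b = (1/2)*0 = 0)
U = 0 (U = 30*0 = 0)
k = 0 (k = -1/3*0 = 0)
n(H) = 1/H (n(H) = (6 - 5)/(0 + H) = 1/H)
(-11*U)*n(-4) = -11*0/(-4) = 0*(-1/4) = 0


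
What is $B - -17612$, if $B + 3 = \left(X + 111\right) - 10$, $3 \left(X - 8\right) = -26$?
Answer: $\frac{53128}{3} \approx 17709.0$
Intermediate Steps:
$X = - \frac{2}{3}$ ($X = 8 + \frac{1}{3} \left(-26\right) = 8 - \frac{26}{3} = - \frac{2}{3} \approx -0.66667$)
$B = \frac{292}{3}$ ($B = -3 + \left(\left(- \frac{2}{3} + 111\right) - 10\right) = -3 + \left(\frac{331}{3} - 10\right) = -3 + \frac{301}{3} = \frac{292}{3} \approx 97.333$)
$B - -17612 = \frac{292}{3} - -17612 = \frac{292}{3} + 17612 = \frac{53128}{3}$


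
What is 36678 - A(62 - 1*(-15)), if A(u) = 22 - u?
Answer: 36733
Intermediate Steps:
36678 - A(62 - 1*(-15)) = 36678 - (22 - (62 - 1*(-15))) = 36678 - (22 - (62 + 15)) = 36678 - (22 - 1*77) = 36678 - (22 - 77) = 36678 - 1*(-55) = 36678 + 55 = 36733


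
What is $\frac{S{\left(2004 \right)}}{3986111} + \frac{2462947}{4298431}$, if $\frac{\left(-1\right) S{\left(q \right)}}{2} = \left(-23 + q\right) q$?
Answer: $- \frac{24311308649371}{17134023091841} \approx -1.4189$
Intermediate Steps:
$S{\left(q \right)} = - 2 q \left(-23 + q\right)$ ($S{\left(q \right)} = - 2 \left(-23 + q\right) q = - 2 q \left(-23 + q\right)$)
$\frac{S{\left(2004 \right)}}{3986111} + \frac{2462947}{4298431} = \frac{2 \cdot 2004 \left(23 - 2004\right)}{3986111} + \frac{2462947}{4298431} = 2 \cdot 2004 \left(23 - 2004\right) \frac{1}{3986111} + 2462947 \cdot \frac{1}{4298431} = 2 \cdot 2004 \left(-1981\right) \frac{1}{3986111} + \frac{2462947}{4298431} = \left(-7939848\right) \frac{1}{3986111} + \frac{2462947}{4298431} = - \frac{7939848}{3986111} + \frac{2462947}{4298431} = - \frac{24311308649371}{17134023091841}$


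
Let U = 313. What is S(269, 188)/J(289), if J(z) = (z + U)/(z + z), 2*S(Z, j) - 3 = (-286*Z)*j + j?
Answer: -4179922889/602 ≈ -6.9434e+6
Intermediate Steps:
S(Z, j) = 3/2 + j/2 - 143*Z*j (S(Z, j) = 3/2 + ((-286*Z)*j + j)/2 = 3/2 + (-286*Z*j + j)/2 = 3/2 + (j - 286*Z*j)/2 = 3/2 + (j/2 - 143*Z*j) = 3/2 + j/2 - 143*Z*j)
J(z) = (313 + z)/(2*z) (J(z) = (z + 313)/(z + z) = (313 + z)/((2*z)) = (313 + z)*(1/(2*z)) = (313 + z)/(2*z))
S(269, 188)/J(289) = (3/2 + (½)*188 - 143*269*188)/(((½)*(313 + 289)/289)) = (3/2 + 94 - 7231796)/(((½)*(1/289)*602)) = -14463401/(2*301/289) = -14463401/2*289/301 = -4179922889/602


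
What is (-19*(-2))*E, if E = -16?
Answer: -608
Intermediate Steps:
(-19*(-2))*E = -19*(-2)*(-16) = 38*(-16) = -608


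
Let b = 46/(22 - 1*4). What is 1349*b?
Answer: 31027/9 ≈ 3447.4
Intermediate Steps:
b = 23/9 (b = 46/(22 - 4) = 46/18 = 46*(1/18) = 23/9 ≈ 2.5556)
1349*b = 1349*(23/9) = 31027/9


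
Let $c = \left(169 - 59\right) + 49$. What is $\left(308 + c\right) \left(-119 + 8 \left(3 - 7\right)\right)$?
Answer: $-70517$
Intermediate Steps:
$c = 159$ ($c = 110 + 49 = 159$)
$\left(308 + c\right) \left(-119 + 8 \left(3 - 7\right)\right) = \left(308 + 159\right) \left(-119 + 8 \left(3 - 7\right)\right) = 467 \left(-119 + 8 \left(-4\right)\right) = 467 \left(-119 - 32\right) = 467 \left(-151\right) = -70517$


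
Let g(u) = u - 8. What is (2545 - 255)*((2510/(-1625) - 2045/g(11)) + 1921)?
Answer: 552734552/195 ≈ 2.8345e+6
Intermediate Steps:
g(u) = -8 + u
(2545 - 255)*((2510/(-1625) - 2045/g(11)) + 1921) = (2545 - 255)*((2510/(-1625) - 2045/(-8 + 11)) + 1921) = 2290*((2510*(-1/1625) - 2045/3) + 1921) = 2290*((-502/325 - 2045*⅓) + 1921) = 2290*((-502/325 - 2045/3) + 1921) = 2290*(-666131/975 + 1921) = 2290*(1206844/975) = 552734552/195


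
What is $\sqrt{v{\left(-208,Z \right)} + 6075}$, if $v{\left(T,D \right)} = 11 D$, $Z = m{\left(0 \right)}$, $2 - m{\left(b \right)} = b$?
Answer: $\sqrt{6097} \approx 78.083$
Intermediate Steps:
$m{\left(b \right)} = 2 - b$
$Z = 2$ ($Z = 2 - 0 = 2 + 0 = 2$)
$\sqrt{v{\left(-208,Z \right)} + 6075} = \sqrt{11 \cdot 2 + 6075} = \sqrt{22 + 6075} = \sqrt{6097}$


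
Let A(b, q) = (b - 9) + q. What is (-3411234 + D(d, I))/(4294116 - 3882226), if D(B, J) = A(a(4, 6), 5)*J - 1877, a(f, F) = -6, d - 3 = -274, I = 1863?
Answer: -3431741/411890 ≈ -8.3317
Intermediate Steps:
d = -271 (d = 3 - 274 = -271)
A(b, q) = -9 + b + q (A(b, q) = (-9 + b) + q = -9 + b + q)
D(B, J) = -1877 - 10*J (D(B, J) = (-9 - 6 + 5)*J - 1877 = -10*J - 1877 = -1877 - 10*J)
(-3411234 + D(d, I))/(4294116 - 3882226) = (-3411234 + (-1877 - 10*1863))/(4294116 - 3882226) = (-3411234 + (-1877 - 18630))/411890 = (-3411234 - 20507)*(1/411890) = -3431741*1/411890 = -3431741/411890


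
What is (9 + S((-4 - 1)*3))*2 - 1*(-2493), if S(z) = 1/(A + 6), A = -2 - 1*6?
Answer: 2510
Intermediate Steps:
A = -8 (A = -2 - 6 = -8)
S(z) = -½ (S(z) = 1/(-8 + 6) = 1/(-2) = -½)
(9 + S((-4 - 1)*3))*2 - 1*(-2493) = (9 - ½)*2 - 1*(-2493) = (17/2)*2 + 2493 = 17 + 2493 = 2510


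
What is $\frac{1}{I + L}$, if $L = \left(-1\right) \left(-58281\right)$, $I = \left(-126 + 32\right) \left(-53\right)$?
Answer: $\frac{1}{63263} \approx 1.5807 \cdot 10^{-5}$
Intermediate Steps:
$I = 4982$ ($I = \left(-94\right) \left(-53\right) = 4982$)
$L = 58281$
$\frac{1}{I + L} = \frac{1}{4982 + 58281} = \frac{1}{63263}$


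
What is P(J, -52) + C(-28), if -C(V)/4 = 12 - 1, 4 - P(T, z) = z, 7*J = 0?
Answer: 12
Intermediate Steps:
J = 0 (J = (⅐)*0 = 0)
P(T, z) = 4 - z
C(V) = -44 (C(V) = -4*(12 - 1) = -4*11 = -44)
P(J, -52) + C(-28) = (4 - 1*(-52)) - 44 = (4 + 52) - 44 = 56 - 44 = 12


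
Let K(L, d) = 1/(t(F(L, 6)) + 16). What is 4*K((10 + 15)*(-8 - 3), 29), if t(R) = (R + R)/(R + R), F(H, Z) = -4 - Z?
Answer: 4/17 ≈ 0.23529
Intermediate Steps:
t(R) = 1 (t(R) = (2*R)/((2*R)) = (2*R)*(1/(2*R)) = 1)
K(L, d) = 1/17 (K(L, d) = 1/(1 + 16) = 1/17)
4*K((10 + 15)*(-8 - 3), 29) = 4*(1/17) = 4/17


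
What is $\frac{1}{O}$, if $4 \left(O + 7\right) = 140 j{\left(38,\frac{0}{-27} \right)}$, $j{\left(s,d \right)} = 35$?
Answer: $\frac{1}{1218} \approx 0.00082102$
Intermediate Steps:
$O = 1218$ ($O = -7 + \frac{140 \cdot 35}{4} = -7 + \frac{1}{4} \cdot 4900 = -7 + 1225 = 1218$)
$\frac{1}{O} = \frac{1}{1218}$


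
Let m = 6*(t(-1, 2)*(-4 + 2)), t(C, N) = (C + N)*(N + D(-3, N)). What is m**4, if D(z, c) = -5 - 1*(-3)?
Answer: 0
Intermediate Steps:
D(z, c) = -2 (D(z, c) = -5 + 3 = -2)
t(C, N) = (-2 + N)*(C + N) (t(C, N) = (C + N)*(N - 2) = (C + N)*(-2 + N) = (-2 + N)*(C + N))
m = 0 (m = 6*((2**2 - 2*(-1) - 2*2 - 1*2)*(-4 + 2)) = 6*((4 + 2 - 4 - 2)*(-2)) = 6*(0*(-2)) = 6*0 = 0)
m**4 = 0**4 = 0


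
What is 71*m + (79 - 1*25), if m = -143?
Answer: -10099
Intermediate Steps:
71*m + (79 - 1*25) = 71*(-143) + (79 - 1*25) = -10153 + (79 - 25) = -10153 + 54 = -10099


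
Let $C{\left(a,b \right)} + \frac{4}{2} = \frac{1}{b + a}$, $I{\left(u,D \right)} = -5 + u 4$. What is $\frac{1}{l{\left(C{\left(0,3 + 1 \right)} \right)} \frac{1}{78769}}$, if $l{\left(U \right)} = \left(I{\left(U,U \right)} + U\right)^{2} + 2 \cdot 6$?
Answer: $\frac{1260304}{3217} \approx 391.76$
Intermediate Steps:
$I{\left(u,D \right)} = -5 + 4 u$
$C{\left(a,b \right)} = -2 + \frac{1}{a + b}$ ($C{\left(a,b \right)} = -2 + \frac{1}{b + a} = -2 + \frac{1}{a + b}$)
$l{\left(U \right)} = 12 + \left(-5 + 5 U\right)^{2}$ ($l{\left(U \right)} = \left(\left(-5 + 4 U\right) + U\right)^{2} + 2 \cdot 6 = \left(-5 + 5 U\right)^{2} + 12 = 12 + \left(-5 + 5 U\right)^{2}$)
$\frac{1}{l{\left(C{\left(0,3 + 1 \right)} \right)} \frac{1}{78769}} = \frac{1}{\left(12 + 25 \left(-1 + \frac{1 - 0 - 2 \left(3 + 1\right)}{0 + \left(3 + 1\right)}\right)^{2}\right) \frac{1}{78769}} = \frac{1}{\left(12 + 25 \left(-1 + \frac{1 + 0 - 8}{0 + 4}\right)^{2}\right) \frac{1}{78769}} = \frac{1}{\left(12 + 25 \left(-1 + \frac{1 + 0 - 8}{4}\right)^{2}\right) \frac{1}{78769}} = \frac{1}{\left(12 + 25 \left(-1 + \frac{1}{4} \left(-7\right)\right)^{2}\right) \frac{1}{78769}} = \frac{1}{\left(12 + 25 \left(-1 - \frac{7}{4}\right)^{2}\right) \frac{1}{78769}} = \frac{1}{\left(12 + 25 \left(- \frac{11}{4}\right)^{2}\right) \frac{1}{78769}} = \frac{1}{\left(12 + 25 \cdot \frac{121}{16}\right) \frac{1}{78769}} = \frac{1}{\left(12 + \frac{3025}{16}\right) \frac{1}{78769}} = \frac{1}{\frac{3217}{16} \cdot \frac{1}{78769}} = \frac{1}{\frac{3217}{1260304}} = \frac{1260304}{3217}$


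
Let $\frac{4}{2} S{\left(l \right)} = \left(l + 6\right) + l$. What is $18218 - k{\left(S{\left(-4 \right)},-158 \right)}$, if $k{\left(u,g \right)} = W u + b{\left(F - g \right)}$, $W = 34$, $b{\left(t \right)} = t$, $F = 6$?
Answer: $18088$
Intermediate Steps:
$S{\left(l \right)} = 3 + l$ ($S{\left(l \right)} = \frac{\left(l + 6\right) + l}{2} = \frac{\left(6 + l\right) + l}{2} = \frac{6 + 2 l}{2} = 3 + l$)
$k{\left(u,g \right)} = 6 - g + 34 u$ ($k{\left(u,g \right)} = 34 u - \left(-6 + g\right) = 6 - g + 34 u$)
$18218 - k{\left(S{\left(-4 \right)},-158 \right)} = 18218 - \left(6 - -158 + 34 \left(3 - 4\right)\right) = 18218 - \left(6 + 158 + 34 \left(-1\right)\right) = 18218 - \left(6 + 158 - 34\right) = 18218 - 130 = 18088$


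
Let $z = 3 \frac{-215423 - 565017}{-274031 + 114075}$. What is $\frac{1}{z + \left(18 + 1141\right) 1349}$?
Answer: $\frac{39989}{62523026929} \approx 6.3959 \cdot 10^{-7}$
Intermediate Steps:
$z = \frac{585330}{39989}$ ($z = 3 \left(- \frac{780440}{-159956}\right) = 3 \left(\left(-780440\right) \left(- \frac{1}{159956}\right)\right) = 3 \cdot \frac{195110}{39989} = \frac{585330}{39989} \approx 14.637$)
$\frac{1}{z + \left(18 + 1141\right) 1349} = \frac{1}{\frac{585330}{39989} + \left(18 + 1141\right) 1349} = \frac{1}{\frac{585330}{39989} + 1159 \cdot 1349} = \frac{1}{\frac{585330}{39989} + 1563491} = \frac{1}{\frac{62523026929}{39989}} = \frac{39989}{62523026929}$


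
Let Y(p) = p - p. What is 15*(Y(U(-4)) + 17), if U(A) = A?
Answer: 255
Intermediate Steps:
Y(p) = 0
15*(Y(U(-4)) + 17) = 15*(0 + 17) = 15*17 = 255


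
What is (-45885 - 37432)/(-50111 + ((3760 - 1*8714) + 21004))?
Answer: 83317/34061 ≈ 2.4461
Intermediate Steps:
(-45885 - 37432)/(-50111 + ((3760 - 1*8714) + 21004)) = -83317/(-50111 + ((3760 - 8714) + 21004)) = -83317/(-50111 + (-4954 + 21004)) = -83317/(-50111 + 16050) = -83317/(-34061) = -83317*(-1/34061) = 83317/34061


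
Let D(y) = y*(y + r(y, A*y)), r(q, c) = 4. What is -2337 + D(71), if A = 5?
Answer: 2988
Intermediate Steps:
D(y) = y*(4 + y) (D(y) = y*(y + 4) = y*(4 + y))
-2337 + D(71) = -2337 + 71*(4 + 71) = -2337 + 71*75 = -2337 + 5325 = 2988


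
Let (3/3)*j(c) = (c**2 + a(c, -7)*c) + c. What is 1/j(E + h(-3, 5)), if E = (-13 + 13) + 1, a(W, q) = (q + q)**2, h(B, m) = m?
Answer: 1/1218 ≈ 0.00082102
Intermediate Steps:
a(W, q) = 4*q**2 (a(W, q) = (2*q)**2 = 4*q**2)
E = 1 (E = 0 + 1 = 1)
j(c) = c**2 + 197*c (j(c) = (c**2 + (4*(-7)**2)*c) + c = (c**2 + (4*49)*c) + c = (c**2 + 196*c) + c = c**2 + 197*c)
1/j(E + h(-3, 5)) = 1/((1 + 5)*(197 + (1 + 5))) = 1/(6*(197 + 6)) = 1/(6*203) = 1/1218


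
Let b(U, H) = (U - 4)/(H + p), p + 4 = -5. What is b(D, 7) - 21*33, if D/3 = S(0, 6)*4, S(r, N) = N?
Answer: -727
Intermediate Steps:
p = -9 (p = -4 - 5 = -9)
D = 72 (D = 3*(6*4) = 3*24 = 72)
b(U, H) = (-4 + U)/(-9 + H) (b(U, H) = (U - 4)/(H - 9) = (-4 + U)/(-9 + H))
b(D, 7) - 21*33 = (-4 + 72)/(-9 + 7) - 21*33 = 68/(-2) - 693 = -1/2*68 - 693 = -34 - 693 = -727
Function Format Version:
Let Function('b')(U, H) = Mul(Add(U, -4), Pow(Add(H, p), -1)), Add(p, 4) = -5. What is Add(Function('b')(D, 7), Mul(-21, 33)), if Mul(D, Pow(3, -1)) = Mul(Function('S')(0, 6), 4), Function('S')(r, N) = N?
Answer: -727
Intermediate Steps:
p = -9 (p = Add(-4, -5) = -9)
D = 72 (D = Mul(3, Mul(6, 4)) = Mul(3, 24) = 72)
Function('b')(U, H) = Mul(Pow(Add(-9, H), -1), Add(-4, U)) (Function('b')(U, H) = Mul(Add(U, -4), Pow(Add(H, -9), -1)) = Mul(Add(-4, U), Pow(Add(-9, H), -1)) = Mul(Pow(Add(-9, H), -1), Add(-4, U)))
Add(Function('b')(D, 7), Mul(-21, 33)) = Add(Mul(Pow(Add(-9, 7), -1), Add(-4, 72)), Mul(-21, 33)) = Add(Mul(Pow(-2, -1), 68), -693) = Add(Mul(Rational(-1, 2), 68), -693) = Add(-34, -693) = -727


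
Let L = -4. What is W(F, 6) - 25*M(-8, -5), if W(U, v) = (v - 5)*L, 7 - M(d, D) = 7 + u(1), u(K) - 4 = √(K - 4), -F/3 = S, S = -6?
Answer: 96 + 25*I*√3 ≈ 96.0 + 43.301*I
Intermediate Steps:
F = 18 (F = -3*(-6) = 18)
u(K) = 4 + √(-4 + K) (u(K) = 4 + √(K - 4) = 4 + √(-4 + K))
M(d, D) = -4 - I*√3 (M(d, D) = 7 - (7 + (4 + √(-4 + 1))) = 7 - (7 + (4 + √(-3))) = 7 - (7 + (4 + I*√3)) = 7 - (11 + I*√3) = 7 + (-11 - I*√3) = -4 - I*√3)
W(U, v) = 20 - 4*v (W(U, v) = (v - 5)*(-4) = (-5 + v)*(-4) = 20 - 4*v)
W(F, 6) - 25*M(-8, -5) = (20 - 4*6) - 25*(-4 - I*√3) = (20 - 24) + (100 + 25*I*√3) = -4 + (100 + 25*I*√3) = 96 + 25*I*√3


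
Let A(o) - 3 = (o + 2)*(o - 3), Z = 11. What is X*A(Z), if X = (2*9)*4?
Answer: 7704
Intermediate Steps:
X = 72 (X = 18*4 = 72)
A(o) = 3 + (-3 + o)*(2 + o) (A(o) = 3 + (o + 2)*(o - 3) = 3 + (2 + o)*(-3 + o) = 3 + (-3 + o)*(2 + o))
X*A(Z) = 72*(-3 + 11² - 1*11) = 72*(-3 + 121 - 11) = 72*107 = 7704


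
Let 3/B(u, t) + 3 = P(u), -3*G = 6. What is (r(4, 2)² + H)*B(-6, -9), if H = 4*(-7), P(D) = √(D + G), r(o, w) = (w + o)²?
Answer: -11412/17 - 7608*I*√2/17 ≈ -671.29 - 632.9*I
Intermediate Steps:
G = -2 (G = -⅓*6 = -2)
r(o, w) = (o + w)²
P(D) = √(-2 + D) (P(D) = √(D - 2) = √(-2 + D))
B(u, t) = 3/(-3 + √(-2 + u))
H = -28
(r(4, 2)² + H)*B(-6, -9) = (((4 + 2)²)² - 28)*(3/(-3 + √(-2 - 6))) = ((6²)² - 28)*(3/(-3 + √(-8))) = (36² - 28)*(3/(-3 + 2*I*√2)) = (1296 - 28)*(3/(-3 + 2*I*√2)) = 1268*(3/(-3 + 2*I*√2)) = 3804/(-3 + 2*I*√2)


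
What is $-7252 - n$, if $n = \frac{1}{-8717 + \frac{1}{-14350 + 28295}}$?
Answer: $- \frac{881542692183}{121558564} \approx -7252.0$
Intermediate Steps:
$n = - \frac{13945}{121558564}$ ($n = \frac{1}{-8717 + \frac{1}{13945}} = \frac{1}{- \frac{121558564}{13945}} = - \frac{13945}{121558564} \approx -0.00011472$)
$-7252 - n = -7252 - - \frac{13945}{121558564} = -7252 + \frac{13945}{121558564} = - \frac{881542692183}{121558564}$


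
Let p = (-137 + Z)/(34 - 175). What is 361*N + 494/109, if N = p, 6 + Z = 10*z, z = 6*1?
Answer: 3335621/15369 ≈ 217.04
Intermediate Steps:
z = 6
Z = 54 (Z = -6 + 10*6 = -6 + 60 = 54)
p = 83/141 (p = (-137 + 54)/(34 - 175) = -83/(-141) = -83*(-1/141) = 83/141 ≈ 0.58865)
N = 83/141 ≈ 0.58865
361*N + 494/109 = 361*(83/141) + 494/109 = 29963/141 + 494*(1/109) = 29963/141 + 494/109 = 3335621/15369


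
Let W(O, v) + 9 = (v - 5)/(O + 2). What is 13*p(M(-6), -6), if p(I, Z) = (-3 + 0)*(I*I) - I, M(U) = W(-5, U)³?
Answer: -217624576/243 ≈ -8.9557e+5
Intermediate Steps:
W(O, v) = -9 + (-5 + v)/(2 + O) (W(O, v) = -9 + (v - 5)/(O + 2) = -9 + (-5 + v)/(2 + O))
M(U) = (-22/3 - U/3)³ (M(U) = ((-23 + U - 9*(-5))/(2 - 5))³ = ((-23 + U + 45)/(-3))³ = (-(22 + U)/3)³ = (-22/3 - U/3)³)
p(I, Z) = -I - 3*I² (p(I, Z) = -3*I² - I = -I - 3*I²)
13*p(M(-6), -6) = 13*(-(-(22 - 6)³/27)*(1 + 3*(-(22 - 6)³/27))) = 13*(-(-1/27*16³)*(1 + 3*(-1/27*16³))) = 13*(-(-1/27*4096)*(1 + 3*(-1/27*4096))) = 13*(-1*(-4096/27)*(1 + 3*(-4096/27))) = 13*(-1*(-4096/27)*(1 - 4096/9)) = 13*(-1*(-4096/27)*(-4087/9)) = 13*(-16740352/243) = -217624576/243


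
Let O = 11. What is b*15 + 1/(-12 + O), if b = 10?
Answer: 149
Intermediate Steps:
b*15 + 1/(-12 + O) = 10*15 + 1/(-12 + 11) = 150 + 1/(-1) = 150 - 1 = 149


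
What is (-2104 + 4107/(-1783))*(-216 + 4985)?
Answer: -17910165491/1783 ≈ -1.0045e+7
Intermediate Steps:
(-2104 + 4107/(-1783))*(-216 + 4985) = (-2104 + 4107*(-1/1783))*4769 = (-2104 - 4107/1783)*4769 = -3755539/1783*4769 = -17910165491/1783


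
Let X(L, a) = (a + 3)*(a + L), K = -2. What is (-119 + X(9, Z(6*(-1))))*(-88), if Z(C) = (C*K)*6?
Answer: -524128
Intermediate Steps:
Z(C) = -12*C (Z(C) = (C*(-2))*6 = -2*C*6 = -12*C)
X(L, a) = (3 + a)*(L + a)
(-119 + X(9, Z(6*(-1))))*(-88) = (-119 + ((-72*(-1))² + 3*9 + 3*(-72*(-1)) + 9*(-72*(-1))))*(-88) = (-119 + ((-12*(-6))² + 27 + 3*(-12*(-6)) + 9*(-12*(-6))))*(-88) = (-119 + (72² + 27 + 3*72 + 9*72))*(-88) = (-119 + (5184 + 27 + 216 + 648))*(-88) = (-119 + 6075)*(-88) = 5956*(-88) = -524128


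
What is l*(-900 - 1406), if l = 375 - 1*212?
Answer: -375878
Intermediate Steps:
l = 163 (l = 375 - 212 = 163)
l*(-900 - 1406) = 163*(-900 - 1406) = 163*(-2306) = -375878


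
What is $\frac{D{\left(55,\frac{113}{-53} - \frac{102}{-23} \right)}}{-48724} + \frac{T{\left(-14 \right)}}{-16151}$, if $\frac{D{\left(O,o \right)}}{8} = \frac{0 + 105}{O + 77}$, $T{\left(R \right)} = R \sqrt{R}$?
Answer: $- \frac{35}{267982} + \frac{14 i \sqrt{14}}{16151} \approx -0.00013061 + 0.0032433 i$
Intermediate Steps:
$T{\left(R \right)} = R^{\frac{3}{2}}$
$D{\left(O,o \right)} = \frac{840}{77 + O}$ ($D{\left(O,o \right)} = 8 \frac{0 + 105}{O + 77} = 8 \frac{105}{77 + O} = \frac{840}{77 + O}$)
$\frac{D{\left(55,\frac{113}{-53} - \frac{102}{-23} \right)}}{-48724} + \frac{T{\left(-14 \right)}}{-16151} = \frac{840 \frac{1}{77 + 55}}{-48724} + \frac{\left(-14\right)^{\frac{3}{2}}}{-16151} = \frac{840}{132} \left(- \frac{1}{48724}\right) + - 14 i \sqrt{14} \left(- \frac{1}{16151}\right) = 840 \cdot \frac{1}{132} \left(- \frac{1}{48724}\right) + \frac{14 i \sqrt{14}}{16151} = \frac{70}{11} \left(- \frac{1}{48724}\right) + \frac{14 i \sqrt{14}}{16151} = - \frac{35}{267982} + \frac{14 i \sqrt{14}}{16151}$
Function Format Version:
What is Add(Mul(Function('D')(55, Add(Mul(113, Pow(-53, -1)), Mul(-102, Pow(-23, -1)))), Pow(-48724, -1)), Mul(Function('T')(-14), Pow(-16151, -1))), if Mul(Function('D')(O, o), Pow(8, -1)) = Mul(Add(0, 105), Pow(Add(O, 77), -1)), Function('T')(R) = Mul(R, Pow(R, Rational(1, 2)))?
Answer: Add(Rational(-35, 267982), Mul(Rational(14, 16151), I, Pow(14, Rational(1, 2)))) ≈ Add(-0.00013061, Mul(0.0032433, I))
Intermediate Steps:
Function('T')(R) = Pow(R, Rational(3, 2))
Function('D')(O, o) = Mul(840, Pow(Add(77, O), -1)) (Function('D')(O, o) = Mul(8, Mul(Add(0, 105), Pow(Add(O, 77), -1))) = Mul(8, Mul(105, Pow(Add(77, O), -1))) = Mul(840, Pow(Add(77, O), -1)))
Add(Mul(Function('D')(55, Add(Mul(113, Pow(-53, -1)), Mul(-102, Pow(-23, -1)))), Pow(-48724, -1)), Mul(Function('T')(-14), Pow(-16151, -1))) = Add(Mul(Mul(840, Pow(Add(77, 55), -1)), Pow(-48724, -1)), Mul(Pow(-14, Rational(3, 2)), Pow(-16151, -1))) = Add(Mul(Mul(840, Pow(132, -1)), Rational(-1, 48724)), Mul(Mul(-14, I, Pow(14, Rational(1, 2))), Rational(-1, 16151))) = Add(Mul(Mul(840, Rational(1, 132)), Rational(-1, 48724)), Mul(Rational(14, 16151), I, Pow(14, Rational(1, 2)))) = Add(Mul(Rational(70, 11), Rational(-1, 48724)), Mul(Rational(14, 16151), I, Pow(14, Rational(1, 2)))) = Add(Rational(-35, 267982), Mul(Rational(14, 16151), I, Pow(14, Rational(1, 2))))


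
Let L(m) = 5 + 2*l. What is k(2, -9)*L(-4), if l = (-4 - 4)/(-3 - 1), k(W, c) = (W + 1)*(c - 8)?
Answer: -459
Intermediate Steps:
k(W, c) = (1 + W)*(-8 + c)
l = 2 (l = -8/(-4) = -8*(-1/4) = 2)
L(m) = 9 (L(m) = 5 + 2*2 = 5 + 4 = 9)
k(2, -9)*L(-4) = (-8 - 9 - 8*2 + 2*(-9))*9 = (-8 - 9 - 16 - 18)*9 = -51*9 = -459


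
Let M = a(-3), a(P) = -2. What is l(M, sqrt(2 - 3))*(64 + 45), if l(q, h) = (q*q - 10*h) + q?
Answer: 218 - 1090*I ≈ 218.0 - 1090.0*I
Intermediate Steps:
M = -2
l(q, h) = q + q**2 - 10*h (l(q, h) = (q**2 - 10*h) + q = q + q**2 - 10*h)
l(M, sqrt(2 - 3))*(64 + 45) = (-2 + (-2)**2 - 10*sqrt(2 - 3))*(64 + 45) = (-2 + 4 - 10*I)*109 = (2 - 10*I)*109 = 218 - 1090*I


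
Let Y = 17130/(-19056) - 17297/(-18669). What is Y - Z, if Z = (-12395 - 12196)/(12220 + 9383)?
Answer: 10159148005/8713613256 ≈ 1.1659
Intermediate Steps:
Z = -8197/7201 (Z = -24591/21603 = -24591*1/21603 = -8197/7201 ≈ -1.1383)
Y = 33373/1210056 (Y = 17130*(-1/19056) - 17297*(-1/18669) = -2855/3176 + 353/381 = 33373/1210056 ≈ 0.027580)
Y - Z = 33373/1210056 - 1*(-8197/7201) = 33373/1210056 + 8197/7201 = 10159148005/8713613256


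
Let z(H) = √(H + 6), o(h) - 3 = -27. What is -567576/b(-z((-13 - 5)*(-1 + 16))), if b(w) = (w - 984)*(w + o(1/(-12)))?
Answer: -3287211/201775 + 283788*I*√66/201775 ≈ -16.291 + 11.426*I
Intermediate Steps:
o(h) = -24 (o(h) = 3 - 27 = -24)
z(H) = √(6 + H)
b(w) = (-984 + w)*(-24 + w) (b(w) = (w - 984)*(w - 24) = (-984 + w)*(-24 + w))
-567576/b(-z((-13 - 5)*(-1 + 16))) = -567576/(23616 + (-√(6 + (-13 - 5)*(-1 + 16)))² - (-1008)*√(6 + (-13 - 5)*(-1 + 16))) = -567576/(23616 + (-√(6 - 18*15))² - (-1008)*√(6 - 18*15)) = -567576/(23616 + (-√(6 - 270))² - (-1008)*√(6 - 270)) = -567576/(23616 + (-√(-264))² - (-1008)*√(-264)) = -567576/(23616 + (-2*I*√66)² - (-1008)*2*I*√66) = -567576/(23616 + (-2*I*√66)² - (-2016)*I*√66) = -567576/(23616 - 264 + 2016*I*√66) = -567576/(23352 + 2016*I*√66)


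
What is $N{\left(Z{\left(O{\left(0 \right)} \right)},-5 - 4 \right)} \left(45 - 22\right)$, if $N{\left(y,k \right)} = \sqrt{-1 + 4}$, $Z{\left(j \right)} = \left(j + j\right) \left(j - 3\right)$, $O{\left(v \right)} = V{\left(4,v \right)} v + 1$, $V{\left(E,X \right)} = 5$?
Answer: $23 \sqrt{3} \approx 39.837$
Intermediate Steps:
$O{\left(v \right)} = 1 + 5 v$ ($O{\left(v \right)} = 5 v + 1 = 1 + 5 v$)
$Z{\left(j \right)} = 2 j \left(-3 + j\right)$
$N{\left(y,k \right)} = \sqrt{3}$
$N{\left(Z{\left(O{\left(0 \right)} \right)},-5 - 4 \right)} \left(45 - 22\right) = \sqrt{3} \left(45 - 22\right) = \sqrt{3} \cdot 23 = 23 \sqrt{3}$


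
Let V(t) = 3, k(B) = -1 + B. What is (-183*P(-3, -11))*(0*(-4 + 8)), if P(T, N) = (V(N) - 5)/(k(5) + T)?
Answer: 0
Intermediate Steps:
P(T, N) = -2/(4 + T) (P(T, N) = (3 - 5)/((-1 + 5) + T) = -2/(4 + T))
(-183*P(-3, -11))*(0*(-4 + 8)) = (-(-366)/(4 - 3))*(0*(-4 + 8)) = (-(-366)/1)*(0*4) = -(-366)*0 = -183*(-2)*0 = 366*0 = 0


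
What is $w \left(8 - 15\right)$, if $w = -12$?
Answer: $84$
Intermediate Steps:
$w \left(8 - 15\right) = - 12 \left(8 - 15\right) = \left(-12\right) \left(-7\right) = 84$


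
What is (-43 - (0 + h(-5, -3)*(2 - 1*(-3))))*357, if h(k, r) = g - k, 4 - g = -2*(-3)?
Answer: -20706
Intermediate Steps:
g = -2 (g = 4 - (-2)*(-3) = 4 - 1*6 = 4 - 6 = -2)
h(k, r) = -2 - k
(-43 - (0 + h(-5, -3)*(2 - 1*(-3))))*357 = (-43 - (0 + (-2 - 1*(-5))*(2 - 1*(-3))))*357 = (-43 - (0 + (-2 + 5)*(2 + 3)))*357 = (-43 - (0 + 3*5))*357 = (-43 - (0 + 15))*357 = (-43 - 1*15)*357 = (-43 - 15)*357 = -58*357 = -20706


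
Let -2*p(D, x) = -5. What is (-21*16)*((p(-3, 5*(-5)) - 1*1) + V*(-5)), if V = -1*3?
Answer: -5544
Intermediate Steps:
p(D, x) = 5/2 (p(D, x) = -½*(-5) = 5/2)
V = -3
(-21*16)*((p(-3, 5*(-5)) - 1*1) + V*(-5)) = (-21*16)*((5/2 - 1*1) - 3*(-5)) = -336*((5/2 - 1) + 15) = -336*(3/2 + 15) = -336*33/2 = -5544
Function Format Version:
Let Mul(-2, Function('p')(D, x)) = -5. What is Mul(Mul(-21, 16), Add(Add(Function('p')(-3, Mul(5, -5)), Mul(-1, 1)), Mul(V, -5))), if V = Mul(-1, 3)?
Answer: -5544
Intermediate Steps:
Function('p')(D, x) = Rational(5, 2) (Function('p')(D, x) = Mul(Rational(-1, 2), -5) = Rational(5, 2))
V = -3
Mul(Mul(-21, 16), Add(Add(Function('p')(-3, Mul(5, -5)), Mul(-1, 1)), Mul(V, -5))) = Mul(Mul(-21, 16), Add(Add(Rational(5, 2), Mul(-1, 1)), Mul(-3, -5))) = Mul(-336, Add(Add(Rational(5, 2), -1), 15)) = Mul(-336, Add(Rational(3, 2), 15)) = Mul(-336, Rational(33, 2)) = -5544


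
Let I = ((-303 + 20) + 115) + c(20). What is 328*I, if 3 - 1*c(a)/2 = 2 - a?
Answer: -41328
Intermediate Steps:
c(a) = 2 + 2*a (c(a) = 6 - 2*(2 - a) = 6 + (-4 + 2*a) = 2 + 2*a)
I = -126 (I = ((-303 + 20) + 115) + (2 + 2*20) = (-283 + 115) + (2 + 40) = -168 + 42 = -126)
328*I = 328*(-126) = -41328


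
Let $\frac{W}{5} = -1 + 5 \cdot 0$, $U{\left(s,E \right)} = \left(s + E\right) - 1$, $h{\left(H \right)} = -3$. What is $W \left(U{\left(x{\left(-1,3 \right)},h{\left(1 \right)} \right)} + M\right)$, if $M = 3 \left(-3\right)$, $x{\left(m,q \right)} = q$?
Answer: $50$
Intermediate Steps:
$U{\left(s,E \right)} = -1 + E + s$ ($U{\left(s,E \right)} = \left(E + s\right) - 1 = -1 + E + s$)
$M = -9$
$W = -5$ ($W = 5 \left(-1 + 5 \cdot 0\right) = 5 \left(-1 + 0\right) = 5 \left(-1\right) = -5$)
$W \left(U{\left(x{\left(-1,3 \right)},h{\left(1 \right)} \right)} + M\right) = - 5 \left(\left(-1 - 3 + 3\right) - 9\right) = - 5 \left(-1 - 9\right) = \left(-5\right) \left(-10\right) = 50$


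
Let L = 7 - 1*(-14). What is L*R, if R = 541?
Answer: 11361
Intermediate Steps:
L = 21 (L = 7 + 14 = 21)
L*R = 21*541 = 11361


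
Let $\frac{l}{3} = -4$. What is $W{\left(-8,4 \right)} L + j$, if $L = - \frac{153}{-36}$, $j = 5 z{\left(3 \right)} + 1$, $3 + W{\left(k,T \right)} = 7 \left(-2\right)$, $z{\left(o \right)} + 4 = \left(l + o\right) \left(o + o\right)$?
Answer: $- \frac{1445}{4} \approx -361.25$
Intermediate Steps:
$l = -12$ ($l = 3 \left(-4\right) = -12$)
$z{\left(o \right)} = -4 + 2 o \left(-12 + o\right)$ ($z{\left(o \right)} = -4 + \left(-12 + o\right) \left(o + o\right) = -4 + \left(-12 + o\right) 2 o = -4 + 2 o \left(-12 + o\right)$)
$W{\left(k,T \right)} = -17$ ($W{\left(k,T \right)} = -3 + 7 \left(-2\right) = -3 - 14 = -17$)
$j = -289$ ($j = 5 \left(-4 - 72 + 2 \cdot 3^{2}\right) + 1 = 5 \left(-4 - 72 + 2 \cdot 9\right) + 1 = 5 \left(-4 - 72 + 18\right) + 1 = 5 \left(-58\right) + 1 = -290 + 1 = -289$)
$L = \frac{17}{4}$ ($L = \left(-153\right) \left(- \frac{1}{36}\right) = \frac{17}{4} \approx 4.25$)
$W{\left(-8,4 \right)} L + j = \left(-17\right) \frac{17}{4} - 289 = - \frac{289}{4} - 289 = - \frac{1445}{4}$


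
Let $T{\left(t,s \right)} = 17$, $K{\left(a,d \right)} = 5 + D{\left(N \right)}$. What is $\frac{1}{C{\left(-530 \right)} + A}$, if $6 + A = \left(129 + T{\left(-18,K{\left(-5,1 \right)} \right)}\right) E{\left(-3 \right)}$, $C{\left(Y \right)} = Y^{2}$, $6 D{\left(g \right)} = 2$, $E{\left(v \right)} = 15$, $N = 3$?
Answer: $\frac{1}{283084} \approx 3.5325 \cdot 10^{-6}$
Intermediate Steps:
$D{\left(g \right)} = \frac{1}{3}$ ($D{\left(g \right)} = \frac{1}{6} \cdot 2 = \frac{1}{3}$)
$K{\left(a,d \right)} = \frac{16}{3}$ ($K{\left(a,d \right)} = 5 + \frac{1}{3} = \frac{16}{3}$)
$A = 2184$ ($A = -6 + \left(129 + 17\right) 15 = -6 + 146 \cdot 15 = -6 + 2190 = 2184$)
$\frac{1}{C{\left(-530 \right)} + A} = \frac{1}{\left(-530\right)^{2} + 2184} = \frac{1}{280900 + 2184} = \frac{1}{283084}$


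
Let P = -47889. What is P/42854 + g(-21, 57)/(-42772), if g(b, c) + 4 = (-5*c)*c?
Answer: -675986831/916475644 ≈ -0.73759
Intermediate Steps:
g(b, c) = -4 - 5*c**2 (g(b, c) = -4 + (-5*c)*c = -4 - 5*c**2)
P/42854 + g(-21, 57)/(-42772) = -47889/42854 + (-4 - 5*57**2)/(-42772) = -47889*1/42854 + (-4 - 5*3249)*(-1/42772) = -47889/42854 + (-4 - 16245)*(-1/42772) = -47889/42854 - 16249*(-1/42772) = -47889/42854 + 16249/42772 = -675986831/916475644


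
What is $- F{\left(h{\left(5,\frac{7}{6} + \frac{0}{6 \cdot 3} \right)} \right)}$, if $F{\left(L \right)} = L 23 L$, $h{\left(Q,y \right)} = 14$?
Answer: $-4508$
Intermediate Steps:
$F{\left(L \right)} = 23 L^{2}$
$- F{\left(h{\left(5,\frac{7}{6} + \frac{0}{6 \cdot 3} \right)} \right)} = - 23 \cdot 14^{2} = - 23 \cdot 196 = \left(-1\right) 4508 = -4508$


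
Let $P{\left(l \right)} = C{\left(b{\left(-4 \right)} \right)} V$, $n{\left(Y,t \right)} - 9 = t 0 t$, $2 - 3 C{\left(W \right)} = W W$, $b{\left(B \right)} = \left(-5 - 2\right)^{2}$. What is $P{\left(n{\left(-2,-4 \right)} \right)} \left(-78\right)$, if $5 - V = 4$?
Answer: $62374$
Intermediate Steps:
$b{\left(B \right)} = 49$ ($b{\left(B \right)} = \left(-7\right)^{2} = 49$)
$C{\left(W \right)} = \frac{2}{3} - \frac{W^{2}}{3}$ ($C{\left(W \right)} = \frac{2}{3} - \frac{W W}{3} = \frac{2}{3} - \frac{W^{2}}{3}$)
$n{\left(Y,t \right)} = 9$ ($n{\left(Y,t \right)} = 9 + t 0 t = 9 + 0 t = 9 + 0 = 9$)
$V = 1$ ($V = 5 - 4 = 1$)
$P{\left(l \right)} = - \frac{2399}{3}$ ($P{\left(l \right)} = \left(\frac{2}{3} - \frac{49^{2}}{3}\right) 1 = \left(\frac{2}{3} - \frac{2401}{3}\right) 1 = \left(- \frac{2399}{3}\right) 1 = - \frac{2399}{3}$)
$P{\left(n{\left(-2,-4 \right)} \right)} \left(-78\right) = \left(- \frac{2399}{3}\right) \left(-78\right) = 62374$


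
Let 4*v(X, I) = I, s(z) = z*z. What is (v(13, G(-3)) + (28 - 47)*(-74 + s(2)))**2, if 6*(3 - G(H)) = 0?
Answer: 28334329/16 ≈ 1.7709e+6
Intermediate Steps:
s(z) = z**2
G(H) = 3 (G(H) = 3 - 1/6*0 = 3 + 0 = 3)
v(X, I) = I/4
(v(13, G(-3)) + (28 - 47)*(-74 + s(2)))**2 = ((1/4)*3 + (28 - 47)*(-74 + 2**2))**2 = (3/4 - 19*(-74 + 4))**2 = (3/4 - 19*(-70))**2 = (3/4 + 1330)**2 = (5323/4)**2 = 28334329/16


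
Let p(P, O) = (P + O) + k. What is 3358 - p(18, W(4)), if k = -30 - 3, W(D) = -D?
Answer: 3377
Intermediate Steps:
k = -33
p(P, O) = -33 + O + P (p(P, O) = (P + O) - 33 = (O + P) - 33 = -33 + O + P)
3358 - p(18, W(4)) = 3358 - (-33 - 1*4 + 18) = 3358 - (-33 - 4 + 18) = 3358 - 1*(-19) = 3358 + 19 = 3377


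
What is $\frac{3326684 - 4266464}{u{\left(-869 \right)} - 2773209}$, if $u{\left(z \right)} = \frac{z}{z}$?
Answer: $\frac{234945}{693302} \approx 0.33888$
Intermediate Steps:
$u{\left(z \right)} = 1$
$\frac{3326684 - 4266464}{u{\left(-869 \right)} - 2773209} = \frac{3326684 - 4266464}{1 - 2773209} = - \frac{939780}{-2773208} = \left(-939780\right) \left(- \frac{1}{2773208}\right) = \frac{234945}{693302}$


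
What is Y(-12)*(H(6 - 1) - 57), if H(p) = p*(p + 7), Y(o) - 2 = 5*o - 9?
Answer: -201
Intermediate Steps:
Y(o) = -7 + 5*o (Y(o) = 2 + (5*o - 9) = 2 + (-9 + 5*o) = -7 + 5*o)
H(p) = p*(7 + p)
Y(-12)*(H(6 - 1) - 57) = (-7 + 5*(-12))*((6 - 1)*(7 + (6 - 1)) - 57) = (-7 - 60)*(5*(7 + 5) - 57) = -67*(5*12 - 57) = -67*(60 - 57) = -67*3 = -201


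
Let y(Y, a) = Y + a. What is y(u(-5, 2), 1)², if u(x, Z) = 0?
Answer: 1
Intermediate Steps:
y(u(-5, 2), 1)² = (0 + 1)² = 1² = 1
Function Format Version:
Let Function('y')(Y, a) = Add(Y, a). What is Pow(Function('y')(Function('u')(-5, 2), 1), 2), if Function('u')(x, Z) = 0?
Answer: 1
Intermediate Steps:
Pow(Function('y')(Function('u')(-5, 2), 1), 2) = Pow(Add(0, 1), 2) = Pow(1, 2) = 1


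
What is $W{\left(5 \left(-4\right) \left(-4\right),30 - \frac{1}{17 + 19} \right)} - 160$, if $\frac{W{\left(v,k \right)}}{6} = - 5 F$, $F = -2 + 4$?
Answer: $-220$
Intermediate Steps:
$F = 2$
$W{\left(v,k \right)} = -60$ ($W{\left(v,k \right)} = 6 \left(\left(-5\right) 2\right) = 6 \left(-10\right) = -60$)
$W{\left(5 \left(-4\right) \left(-4\right),30 - \frac{1}{17 + 19} \right)} - 160 = -60 - 160 = -220$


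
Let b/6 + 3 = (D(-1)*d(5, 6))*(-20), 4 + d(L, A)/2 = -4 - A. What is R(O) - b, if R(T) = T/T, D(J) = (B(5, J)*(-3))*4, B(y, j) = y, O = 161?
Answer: 201619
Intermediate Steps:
d(L, A) = -16 - 2*A (d(L, A) = -8 + 2*(-4 - A) = -8 + (-8 - 2*A) = -16 - 2*A)
D(J) = -60 (D(J) = (5*(-3))*4 = -15*4 = -60)
R(T) = 1
b = -201618 (b = -18 + 6*(-60*(-16 - 2*6)*(-20)) = -18 + 6*(-60*(-16 - 12)*(-20)) = -18 + 6*(-60*(-28)*(-20)) = -18 + 6*(1680*(-20)) = -18 + 6*(-33600) = -18 - 201600 = -201618)
R(O) - b = 1 - 1*(-201618) = 1 + 201618 = 201619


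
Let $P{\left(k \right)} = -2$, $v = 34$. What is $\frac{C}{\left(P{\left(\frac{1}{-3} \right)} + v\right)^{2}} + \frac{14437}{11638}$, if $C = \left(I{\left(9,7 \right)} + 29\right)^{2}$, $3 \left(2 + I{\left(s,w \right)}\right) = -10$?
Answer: $\frac{95859275}{53627904} \approx 1.7875$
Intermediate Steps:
$I{\left(s,w \right)} = - \frac{16}{3}$ ($I{\left(s,w \right)} = -2 + \frac{1}{3} \left(-10\right) = -2 - \frac{10}{3} = - \frac{16}{3}$)
$C = \frac{5041}{9}$ ($C = \left(- \frac{16}{3} + 29\right)^{2} = \left(\frac{71}{3}\right)^{2} = \frac{5041}{9} \approx 560.11$)
$\frac{C}{\left(P{\left(\frac{1}{-3} \right)} + v\right)^{2}} + \frac{14437}{11638} = \frac{5041}{9 \left(-2 + 34\right)^{2}} + \frac{14437}{11638} = \frac{5041}{9 \cdot 32^{2}} + 14437 \cdot \frac{1}{11638} = \frac{5041}{9 \cdot 1024} + \frac{14437}{11638} = \frac{5041}{9} \cdot \frac{1}{1024} + \frac{14437}{11638} = \frac{5041}{9216} + \frac{14437}{11638} = \frac{95859275}{53627904}$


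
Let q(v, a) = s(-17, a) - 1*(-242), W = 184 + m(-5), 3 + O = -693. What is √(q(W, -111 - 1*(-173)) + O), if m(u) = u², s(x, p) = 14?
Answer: 2*I*√110 ≈ 20.976*I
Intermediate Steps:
O = -696 (O = -3 - 693 = -696)
W = 209 (W = 184 + (-5)² = 184 + 25 = 209)
q(v, a) = 256 (q(v, a) = 14 - 1*(-242) = 14 + 242 = 256)
√(q(W, -111 - 1*(-173)) + O) = √(256 - 696) = √(-440) = 2*I*√110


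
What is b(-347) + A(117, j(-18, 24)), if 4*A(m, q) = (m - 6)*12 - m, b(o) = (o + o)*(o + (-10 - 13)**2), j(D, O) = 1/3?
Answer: -504017/4 ≈ -1.2600e+5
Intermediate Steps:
j(D, O) = 1/3
b(o) = 2*o*(529 + o) (b(o) = (2*o)*(o + (-23)**2) = (2*o)*(o + 529) = (2*o)*(529 + o) = 2*o*(529 + o))
A(m, q) = -18 + 11*m/4 (A(m, q) = ((m - 6)*12 - m)/4 = ((-6 + m)*12 - m)/4 = ((-72 + 12*m) - m)/4 = (-72 + 11*m)/4 = -18 + 11*m/4)
b(-347) + A(117, j(-18, 24)) = 2*(-347)*(529 - 347) + (-18 + (11/4)*117) = 2*(-347)*182 + (-18 + 1287/4) = -126308 + 1215/4 = -504017/4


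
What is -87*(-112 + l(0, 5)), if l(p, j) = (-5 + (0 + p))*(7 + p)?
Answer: 12789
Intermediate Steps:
l(p, j) = (-5 + p)*(7 + p)
-87*(-112 + l(0, 5)) = -87*(-112 + (-35 + 0**2 + 2*0)) = -87*(-112 + (-35 + 0 + 0)) = -87*(-112 - 35) = -87*(-147) = 12789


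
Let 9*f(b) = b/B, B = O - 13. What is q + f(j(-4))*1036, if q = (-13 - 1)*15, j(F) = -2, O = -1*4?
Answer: -30058/153 ≈ -196.46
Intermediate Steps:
O = -4
B = -17 (B = -4 - 13 = -17)
f(b) = -b/153 (f(b) = (b/(-17))/9 = (b*(-1/17))/9 = (-b/17)/9 = -b/153)
q = -210 (q = -14*15 = -210)
q + f(j(-4))*1036 = -210 - 1/153*(-2)*1036 = -210 + (2/153)*1036 = -210 + 2072/153 = -30058/153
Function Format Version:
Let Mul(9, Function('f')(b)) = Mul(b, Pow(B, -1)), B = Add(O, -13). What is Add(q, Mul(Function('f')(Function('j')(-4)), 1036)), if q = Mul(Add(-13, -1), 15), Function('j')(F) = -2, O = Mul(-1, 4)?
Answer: Rational(-30058, 153) ≈ -196.46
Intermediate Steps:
O = -4
B = -17 (B = Add(-4, -13) = -17)
Function('f')(b) = Mul(Rational(-1, 153), b) (Function('f')(b) = Mul(Rational(1, 9), Mul(b, Pow(-17, -1))) = Mul(Rational(1, 9), Mul(b, Rational(-1, 17))) = Mul(Rational(1, 9), Mul(Rational(-1, 17), b)) = Mul(Rational(-1, 153), b))
q = -210 (q = Mul(-14, 15) = -210)
Add(q, Mul(Function('f')(Function('j')(-4)), 1036)) = Add(-210, Mul(Mul(Rational(-1, 153), -2), 1036)) = Add(-210, Mul(Rational(2, 153), 1036)) = Add(-210, Rational(2072, 153)) = Rational(-30058, 153)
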